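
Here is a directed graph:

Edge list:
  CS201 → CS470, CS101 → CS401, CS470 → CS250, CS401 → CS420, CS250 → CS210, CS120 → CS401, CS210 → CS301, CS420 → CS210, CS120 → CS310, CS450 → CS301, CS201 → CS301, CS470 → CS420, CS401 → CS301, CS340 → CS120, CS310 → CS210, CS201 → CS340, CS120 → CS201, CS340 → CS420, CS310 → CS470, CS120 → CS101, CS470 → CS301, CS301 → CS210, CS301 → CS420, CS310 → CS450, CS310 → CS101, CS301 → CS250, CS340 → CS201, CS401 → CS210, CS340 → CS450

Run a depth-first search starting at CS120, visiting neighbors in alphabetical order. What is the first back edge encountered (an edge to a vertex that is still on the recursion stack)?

DFS from CS120 (visiting neighbors in alphabetical order); mark gray on enter, black on exit:
CS120 gray
  CS101 gray
    CS401 gray
      CS210 gray
        CS301 gray
          CS301→CS210: CS210 is gray → back edge
First back edge: CS301 → CS210.

CS301->CS210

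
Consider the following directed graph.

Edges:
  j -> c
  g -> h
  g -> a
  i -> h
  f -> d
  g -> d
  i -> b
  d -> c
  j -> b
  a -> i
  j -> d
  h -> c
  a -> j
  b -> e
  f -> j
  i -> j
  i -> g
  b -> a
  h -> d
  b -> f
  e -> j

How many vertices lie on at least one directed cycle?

7

A vertex is on a directed cycle iff it belongs to a strongly connected component of size ≥ 2 (or has a self-loop).
The vertices on cycles are {a, b, e, f, g, i, j} — 7 in total.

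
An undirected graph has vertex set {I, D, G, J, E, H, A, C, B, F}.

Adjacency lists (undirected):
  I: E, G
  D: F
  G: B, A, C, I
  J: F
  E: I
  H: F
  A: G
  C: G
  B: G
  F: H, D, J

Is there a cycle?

No

DFS, tracking each vertex's parent; an edge to a visited non-parent vertex closes a cycle.
Start from D:
visit D (parent –)
  visit F (parent D)
    visit H (parent F)
      H–F: parent, skip
    F–D: parent, skip
    visit J (parent F)
      J–F: parent, skip
visit I (parent –)
  visit E (parent I)
    E–I: parent, skip
  visit G (parent I)
    visit B (parent G)
      B–G: parent, skip
    visit A (parent G)
      A–G: parent, skip
    visit C (parent G)
      C–G: parent, skip
    G–I: parent, skip
No non-parent visited neighbor found — the graph is a forest.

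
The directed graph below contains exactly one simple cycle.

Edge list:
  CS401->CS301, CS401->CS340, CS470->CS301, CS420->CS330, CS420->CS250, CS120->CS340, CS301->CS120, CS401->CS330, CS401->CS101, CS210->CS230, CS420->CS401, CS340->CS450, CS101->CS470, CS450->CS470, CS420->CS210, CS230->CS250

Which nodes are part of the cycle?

CS120, CS301, CS340, CS450, CS470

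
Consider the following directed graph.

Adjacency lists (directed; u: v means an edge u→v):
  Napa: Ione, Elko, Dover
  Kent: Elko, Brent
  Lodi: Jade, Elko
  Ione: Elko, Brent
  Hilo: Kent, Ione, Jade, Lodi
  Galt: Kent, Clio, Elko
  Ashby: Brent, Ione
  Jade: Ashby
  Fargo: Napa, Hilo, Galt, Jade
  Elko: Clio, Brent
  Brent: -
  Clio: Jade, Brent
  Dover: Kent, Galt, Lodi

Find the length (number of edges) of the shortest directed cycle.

For each vertex v, BFS finds the shortest path from v back to v.
The shortest such closed walk is Clio → Jade → Ashby → Ione → Elko → Clio, length 5.

5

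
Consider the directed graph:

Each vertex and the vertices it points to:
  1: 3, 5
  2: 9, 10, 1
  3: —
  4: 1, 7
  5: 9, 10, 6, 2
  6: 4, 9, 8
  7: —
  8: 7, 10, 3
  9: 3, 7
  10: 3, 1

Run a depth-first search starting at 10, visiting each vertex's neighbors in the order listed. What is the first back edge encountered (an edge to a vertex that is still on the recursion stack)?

5→10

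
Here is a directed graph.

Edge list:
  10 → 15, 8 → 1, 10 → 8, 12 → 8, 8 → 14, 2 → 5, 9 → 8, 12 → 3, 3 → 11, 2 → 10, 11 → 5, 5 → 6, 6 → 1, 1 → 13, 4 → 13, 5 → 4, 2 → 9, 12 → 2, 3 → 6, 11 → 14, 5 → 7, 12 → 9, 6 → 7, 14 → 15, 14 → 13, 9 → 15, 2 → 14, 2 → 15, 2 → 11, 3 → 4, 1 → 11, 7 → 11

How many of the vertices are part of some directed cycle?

5

A vertex is on a directed cycle iff it belongs to a strongly connected component of size ≥ 2 (or has a self-loop).
The vertices on cycles are {1, 5, 6, 7, 11} — 5 in total.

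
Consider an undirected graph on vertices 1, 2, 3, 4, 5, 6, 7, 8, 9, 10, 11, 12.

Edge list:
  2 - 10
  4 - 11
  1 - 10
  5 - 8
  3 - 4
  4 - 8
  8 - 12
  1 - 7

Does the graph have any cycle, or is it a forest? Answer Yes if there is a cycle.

DFS, tracking each vertex's parent; an edge to a visited non-parent vertex closes a cycle.
Start from 8:
visit 8 (parent –)
  visit 4 (parent 8)
    visit 11 (parent 4)
      11–4: parent, skip
    4–8: parent, skip
    visit 3 (parent 4)
      3–4: parent, skip
  visit 12 (parent 8)
    12–8: parent, skip
  visit 5 (parent 8)
    5–8: parent, skip
visit 1 (parent –)
  visit 10 (parent 1)
    10–1: parent, skip
    visit 2 (parent 10)
      2–10: parent, skip
  visit 7 (parent 1)
    7–1: parent, skip
visit 6 (parent –)
visit 9 (parent –)
No non-parent visited neighbor found — the graph is a forest.

No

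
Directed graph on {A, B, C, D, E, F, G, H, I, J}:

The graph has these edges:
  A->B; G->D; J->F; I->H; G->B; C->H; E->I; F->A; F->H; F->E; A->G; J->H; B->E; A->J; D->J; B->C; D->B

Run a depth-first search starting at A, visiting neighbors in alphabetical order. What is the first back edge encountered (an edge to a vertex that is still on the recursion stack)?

F→A

DFS from A (visiting neighbors in alphabetical order); mark gray on enter, black on exit:
A gray
  B gray
    C gray
      H gray
      H black
    C black
    E gray
      I gray
        I→H: H black — skip
      I black
    E black
  B black
  G gray
    G→B: B black — skip
    D gray
      D→B: B black — skip
      J gray
        F gray
          F→A: A is gray → back edge
First back edge: F → A.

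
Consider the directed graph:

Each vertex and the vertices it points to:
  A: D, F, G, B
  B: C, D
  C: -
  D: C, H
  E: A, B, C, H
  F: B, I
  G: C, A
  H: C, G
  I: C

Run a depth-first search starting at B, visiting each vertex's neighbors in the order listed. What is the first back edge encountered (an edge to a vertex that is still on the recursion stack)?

DFS from B (visiting each vertex's neighbors in the order listed); mark gray on enter, black on exit:
B gray
  C gray
  C black
  D gray
    D→C: C black — skip
    H gray
      H→C: C black — skip
      G gray
        G→C: C black — skip
        A gray
          A→D: D is gray → back edge
First back edge: A → D.

A->D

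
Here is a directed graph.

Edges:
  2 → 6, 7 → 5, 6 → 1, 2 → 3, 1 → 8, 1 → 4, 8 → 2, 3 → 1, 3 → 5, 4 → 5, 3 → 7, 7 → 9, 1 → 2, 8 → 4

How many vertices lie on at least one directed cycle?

A vertex is on a directed cycle iff it belongs to a strongly connected component of size ≥ 2 (or has a self-loop).
The vertices on cycles are {1, 2, 3, 6, 8} — 5 in total.

5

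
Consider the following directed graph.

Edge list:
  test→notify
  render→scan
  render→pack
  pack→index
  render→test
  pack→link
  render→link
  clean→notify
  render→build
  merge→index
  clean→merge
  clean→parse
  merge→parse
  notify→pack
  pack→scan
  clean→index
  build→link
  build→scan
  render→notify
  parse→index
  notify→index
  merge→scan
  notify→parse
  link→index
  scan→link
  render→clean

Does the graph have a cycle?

No

DFS with white/gray/black marking, starting from pack:
pack gray
  index gray
  index black
  scan gray
    link gray
      link→index: index black — skip
    link black
  scan black
  pack→link: link black — skip
pack black
merge gray
  merge→index: index black — skip
  parse gray
    parse→index: index black — skip
  parse black
  merge→scan: scan black — skip
merge black
build gray
  build→scan: scan black — skip
  build→link: link black — skip
build black
notify gray
  notify→parse: parse black — skip
  notify→index: index black — skip
  notify→pack: pack black — skip
notify black
clean gray
  clean→merge: merge black — skip
  clean→parse: parse black — skip
  clean→notify: notify black — skip
  clean→index: index black — skip
clean black
test gray
  test→notify: notify black — skip
test black
render gray
  render→clean: clean black — skip
  render→test: test black — skip
  render→scan: scan black — skip
  render→pack: pack black — skip
  render→build: build black — skip
  render→notify: notify black — skip
  render→link: link black — skip
render black
Every edge goes to a white or black vertex — no back edge, so the graph is acyclic.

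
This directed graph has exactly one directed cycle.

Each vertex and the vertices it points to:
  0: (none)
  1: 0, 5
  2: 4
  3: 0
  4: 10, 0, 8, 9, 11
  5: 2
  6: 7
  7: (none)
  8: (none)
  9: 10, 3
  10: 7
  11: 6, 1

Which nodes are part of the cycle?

DFS with gray/black marking from 2:
2 gray
  4 gray
    10 gray
      7 gray
      7 black
    10 black
    0 gray
    0 black
    8 gray
    8 black
    9 gray
      9→10: 10 black — skip
      3 gray
        3→0: 0 black — skip
      3 black
    9 black
    11 gray
      6 gray
        6→7: 7 black — skip
      6 black
      1 gray
        1→0: 0 black — skip
        5 gray
          5→2: 2 is gray → back edge
Back edge closes the cycle 2 → 4 → 11 → 1 → 5 → 2; its vertices are {1, 2, 4, 5, 11}.

1, 2, 4, 5, 11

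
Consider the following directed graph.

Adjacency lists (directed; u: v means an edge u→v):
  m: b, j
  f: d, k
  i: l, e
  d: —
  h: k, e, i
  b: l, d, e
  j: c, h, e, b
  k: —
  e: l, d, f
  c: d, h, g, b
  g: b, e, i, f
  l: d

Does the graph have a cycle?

No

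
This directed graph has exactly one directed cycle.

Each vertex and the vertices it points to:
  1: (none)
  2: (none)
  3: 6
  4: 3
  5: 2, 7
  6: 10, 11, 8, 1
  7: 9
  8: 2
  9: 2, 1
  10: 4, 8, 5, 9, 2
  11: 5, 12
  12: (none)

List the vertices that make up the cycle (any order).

DFS with gray/black marking from 6:
6 gray
  10 gray
    4 gray
      3 gray
        3→6: 6 is gray → back edge
Back edge closes the cycle 6 → 10 → 4 → 3 → 6; its vertices are {3, 4, 6, 10}.

3, 4, 6, 10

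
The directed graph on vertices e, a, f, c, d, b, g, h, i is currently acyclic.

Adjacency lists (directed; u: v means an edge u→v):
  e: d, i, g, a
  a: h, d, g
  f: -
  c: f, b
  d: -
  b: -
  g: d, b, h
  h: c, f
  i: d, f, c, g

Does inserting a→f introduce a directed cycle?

Adding a→f creates a cycle iff f can already reach a.
Explore from f: no path reaches a. The graph stays acyclic.

No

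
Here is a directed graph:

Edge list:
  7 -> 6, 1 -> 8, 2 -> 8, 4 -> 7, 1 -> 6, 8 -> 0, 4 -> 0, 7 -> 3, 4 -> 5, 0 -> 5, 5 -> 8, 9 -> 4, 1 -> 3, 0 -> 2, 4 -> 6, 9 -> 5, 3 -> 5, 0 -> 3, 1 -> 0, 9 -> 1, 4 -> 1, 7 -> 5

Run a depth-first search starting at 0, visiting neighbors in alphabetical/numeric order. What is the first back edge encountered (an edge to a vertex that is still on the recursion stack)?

8->0

DFS from 0 (visiting neighbors in alphabetical/numeric order); mark gray on enter, black on exit:
0 gray
  2 gray
    8 gray
      8→0: 0 is gray → back edge
First back edge: 8 → 0.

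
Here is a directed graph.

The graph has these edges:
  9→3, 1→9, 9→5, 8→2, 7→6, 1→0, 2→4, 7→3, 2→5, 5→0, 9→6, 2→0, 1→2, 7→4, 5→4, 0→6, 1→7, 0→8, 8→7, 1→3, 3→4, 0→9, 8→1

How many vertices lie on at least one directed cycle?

6

A vertex is on a directed cycle iff it belongs to a strongly connected component of size ≥ 2 (or has a self-loop).
The vertices on cycles are {0, 1, 2, 5, 8, 9} — 6 in total.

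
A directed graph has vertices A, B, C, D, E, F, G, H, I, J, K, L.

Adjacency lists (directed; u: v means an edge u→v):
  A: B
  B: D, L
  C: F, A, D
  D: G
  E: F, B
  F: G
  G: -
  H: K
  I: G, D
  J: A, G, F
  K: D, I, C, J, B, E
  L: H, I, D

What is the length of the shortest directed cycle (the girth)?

For each vertex v, BFS finds the shortest path from v back to v.
The shortest such closed walk is H → K → B → L → H, length 4.

4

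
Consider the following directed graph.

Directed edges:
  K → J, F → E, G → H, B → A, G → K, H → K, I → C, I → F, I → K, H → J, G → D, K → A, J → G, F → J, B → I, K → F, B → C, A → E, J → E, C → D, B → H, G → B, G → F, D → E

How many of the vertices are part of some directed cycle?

7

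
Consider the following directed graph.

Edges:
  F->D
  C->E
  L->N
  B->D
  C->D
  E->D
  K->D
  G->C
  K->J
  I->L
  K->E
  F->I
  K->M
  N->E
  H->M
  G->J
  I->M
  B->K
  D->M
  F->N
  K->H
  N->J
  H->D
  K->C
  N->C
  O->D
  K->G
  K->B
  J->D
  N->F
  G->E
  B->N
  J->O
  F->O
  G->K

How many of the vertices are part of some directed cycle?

A vertex is on a directed cycle iff it belongs to a strongly connected component of size ≥ 2 (or has a self-loop).
The vertices on cycles are {B, F, G, I, K, L, N} — 7 in total.

7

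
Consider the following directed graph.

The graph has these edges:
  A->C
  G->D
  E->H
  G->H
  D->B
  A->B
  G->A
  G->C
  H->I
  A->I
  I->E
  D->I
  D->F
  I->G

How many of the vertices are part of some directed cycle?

6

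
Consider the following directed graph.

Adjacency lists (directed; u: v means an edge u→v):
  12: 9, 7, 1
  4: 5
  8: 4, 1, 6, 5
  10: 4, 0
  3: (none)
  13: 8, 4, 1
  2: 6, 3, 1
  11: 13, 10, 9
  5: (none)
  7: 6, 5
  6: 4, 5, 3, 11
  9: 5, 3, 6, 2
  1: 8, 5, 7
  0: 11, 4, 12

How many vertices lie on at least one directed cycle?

A vertex is on a directed cycle iff it belongs to a strongly connected component of size ≥ 2 (or has a self-loop).
The vertices on cycles are {0, 1, 2, 6, 7, 8, 9, 10, 11, 12, 13} — 11 in total.

11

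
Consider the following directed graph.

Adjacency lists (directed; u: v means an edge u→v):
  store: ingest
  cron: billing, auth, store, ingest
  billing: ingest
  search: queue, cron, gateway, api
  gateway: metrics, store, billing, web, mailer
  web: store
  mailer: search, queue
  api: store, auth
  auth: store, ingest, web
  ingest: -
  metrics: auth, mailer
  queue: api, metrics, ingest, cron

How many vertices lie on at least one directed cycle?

A vertex is on a directed cycle iff it belongs to a strongly connected component of size ≥ 2 (or has a self-loop).
The vertices on cycles are {queue, mailer, search, gateway, metrics} — 5 in total.

5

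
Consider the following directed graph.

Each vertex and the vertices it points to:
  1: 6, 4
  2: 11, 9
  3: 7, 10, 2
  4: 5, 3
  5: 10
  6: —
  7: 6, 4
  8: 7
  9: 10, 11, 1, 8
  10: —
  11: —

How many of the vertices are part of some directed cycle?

7

A vertex is on a directed cycle iff it belongs to a strongly connected component of size ≥ 2 (or has a self-loop).
The vertices on cycles are {1, 2, 3, 4, 7, 8, 9} — 7 in total.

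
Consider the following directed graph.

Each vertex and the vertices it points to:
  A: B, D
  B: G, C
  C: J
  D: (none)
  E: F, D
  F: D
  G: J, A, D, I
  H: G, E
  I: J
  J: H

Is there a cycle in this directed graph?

DFS with white/gray/black marking, starting from D:
D gray
D black
A gray
  B gray
    G gray
      J gray
        H gray
          H→G: G is gray → back edge
Back edge found, so a cycle exists: G → J → H → G.

Yes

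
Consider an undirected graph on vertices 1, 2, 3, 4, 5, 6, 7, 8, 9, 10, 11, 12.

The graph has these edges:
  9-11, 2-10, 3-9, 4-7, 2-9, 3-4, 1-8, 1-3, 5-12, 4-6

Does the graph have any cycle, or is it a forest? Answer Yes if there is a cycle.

No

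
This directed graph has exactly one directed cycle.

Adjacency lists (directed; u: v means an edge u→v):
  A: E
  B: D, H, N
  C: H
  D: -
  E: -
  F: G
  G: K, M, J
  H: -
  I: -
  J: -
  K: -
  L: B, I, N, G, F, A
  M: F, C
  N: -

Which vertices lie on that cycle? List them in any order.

DFS with gray/black marking from G:
G gray
  K gray
  K black
  M gray
    F gray
      F→G: G is gray → back edge
Back edge closes the cycle G → M → F → G; its vertices are {F, G, M}.

F, G, M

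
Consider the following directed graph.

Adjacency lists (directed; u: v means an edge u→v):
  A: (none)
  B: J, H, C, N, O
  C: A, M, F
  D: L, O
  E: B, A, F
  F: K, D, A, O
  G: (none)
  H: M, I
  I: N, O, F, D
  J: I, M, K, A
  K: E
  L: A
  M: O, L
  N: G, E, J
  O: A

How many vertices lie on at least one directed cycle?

9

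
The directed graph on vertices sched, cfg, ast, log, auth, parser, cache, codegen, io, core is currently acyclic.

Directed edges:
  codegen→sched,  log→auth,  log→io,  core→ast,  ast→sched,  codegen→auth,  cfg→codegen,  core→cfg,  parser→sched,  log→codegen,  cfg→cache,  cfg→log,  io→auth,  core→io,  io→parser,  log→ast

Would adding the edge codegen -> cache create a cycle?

Adding codegen→cache creates a cycle iff cache can already reach codegen.
Explore from cache: no path reaches codegen. The graph stays acyclic.

No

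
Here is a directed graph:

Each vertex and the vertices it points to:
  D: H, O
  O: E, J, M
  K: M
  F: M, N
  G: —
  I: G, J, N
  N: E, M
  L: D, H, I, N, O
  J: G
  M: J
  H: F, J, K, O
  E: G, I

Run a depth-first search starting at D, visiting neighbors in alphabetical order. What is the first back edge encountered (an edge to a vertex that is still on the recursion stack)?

DFS from D (visiting neighbors in alphabetical order); mark gray on enter, black on exit:
D gray
  H gray
    F gray
      M gray
        J gray
          G gray
          G black
        J black
      M black
      N gray
        E gray
          E→G: G black — skip
          I gray
            I→G: G black — skip
            I→J: J black — skip
            I→N: N is gray → back edge
First back edge: I → N.

I→N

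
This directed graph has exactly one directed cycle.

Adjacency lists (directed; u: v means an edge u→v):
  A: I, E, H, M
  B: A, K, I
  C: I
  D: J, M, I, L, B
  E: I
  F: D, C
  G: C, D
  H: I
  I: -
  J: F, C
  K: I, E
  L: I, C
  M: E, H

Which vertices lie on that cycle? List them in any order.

DFS with gray/black marking from D:
D gray
  J gray
    F gray
      F→D: D is gray → back edge
Back edge closes the cycle D → J → F → D; its vertices are {D, F, J}.

D, F, J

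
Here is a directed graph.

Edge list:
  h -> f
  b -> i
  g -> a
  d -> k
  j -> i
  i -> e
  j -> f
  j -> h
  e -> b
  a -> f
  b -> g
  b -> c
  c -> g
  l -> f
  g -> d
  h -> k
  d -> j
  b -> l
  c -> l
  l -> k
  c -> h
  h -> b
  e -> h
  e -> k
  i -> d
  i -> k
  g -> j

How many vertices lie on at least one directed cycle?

A vertex is on a directed cycle iff it belongs to a strongly connected component of size ≥ 2 (or has a self-loop).
The vertices on cycles are {b, c, d, e, g, h, i, j} — 8 in total.

8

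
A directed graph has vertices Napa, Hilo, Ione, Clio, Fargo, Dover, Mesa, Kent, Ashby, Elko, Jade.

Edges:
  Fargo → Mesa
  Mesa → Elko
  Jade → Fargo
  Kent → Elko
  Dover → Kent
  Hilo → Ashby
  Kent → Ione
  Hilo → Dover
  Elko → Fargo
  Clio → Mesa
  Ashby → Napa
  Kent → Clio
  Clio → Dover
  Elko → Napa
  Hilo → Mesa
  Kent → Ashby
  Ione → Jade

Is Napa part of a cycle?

Napa lies on a cycle iff there is a path from Napa back to itself.
Exploring from Napa, it never reaches itself; equivalently, its strongly connected component is a singleton.

No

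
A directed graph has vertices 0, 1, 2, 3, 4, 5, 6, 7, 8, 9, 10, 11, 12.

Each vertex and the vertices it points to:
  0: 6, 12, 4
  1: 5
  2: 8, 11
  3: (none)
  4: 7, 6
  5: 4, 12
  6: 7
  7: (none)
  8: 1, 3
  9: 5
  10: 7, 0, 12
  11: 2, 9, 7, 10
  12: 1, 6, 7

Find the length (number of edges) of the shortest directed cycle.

2

For each vertex v, BFS finds the shortest path from v back to v.
The shortest such closed walk is 11 → 2 → 11, length 2.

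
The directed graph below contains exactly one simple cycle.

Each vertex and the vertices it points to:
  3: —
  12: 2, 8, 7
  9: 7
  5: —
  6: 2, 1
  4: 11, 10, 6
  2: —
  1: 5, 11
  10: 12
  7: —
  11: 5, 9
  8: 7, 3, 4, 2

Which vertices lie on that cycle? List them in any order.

4, 8, 10, 12

DFS with gray/black marking from 12:
12 gray
  2 gray
  2 black
  8 gray
    7 gray
    7 black
    3 gray
    3 black
    4 gray
      11 gray
        5 gray
        5 black
        9 gray
          9→7: 7 black — skip
        9 black
      11 black
      10 gray
        10→12: 12 is gray → back edge
Back edge closes the cycle 12 → 8 → 4 → 10 → 12; its vertices are {4, 8, 10, 12}.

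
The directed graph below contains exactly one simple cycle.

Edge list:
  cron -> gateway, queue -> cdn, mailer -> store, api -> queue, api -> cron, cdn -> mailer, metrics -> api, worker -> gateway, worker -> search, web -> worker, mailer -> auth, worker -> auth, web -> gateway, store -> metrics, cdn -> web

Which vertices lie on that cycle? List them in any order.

api, cdn, queue, store, mailer, metrics

DFS with gray/black marking from cdn:
cdn gray
  mailer gray
    auth gray
    auth black
    store gray
      metrics gray
        api gray
          cron gray
            gateway gray
            gateway black
          cron black
          queue gray
            queue→cdn: cdn is gray → back edge
Back edge closes the cycle cdn → mailer → store → metrics → api → queue → cdn; its vertices are {api, cdn, queue, store, mailer, metrics}.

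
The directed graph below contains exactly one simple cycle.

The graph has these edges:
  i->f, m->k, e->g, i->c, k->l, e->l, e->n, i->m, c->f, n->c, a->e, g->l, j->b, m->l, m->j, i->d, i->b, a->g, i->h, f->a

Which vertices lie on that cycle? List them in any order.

a, c, e, f, n

DFS with gray/black marking from f:
f gray
  a gray
    g gray
      l gray
      l black
    g black
    e gray
      n gray
        c gray
          c→f: f is gray → back edge
Back edge closes the cycle f → a → e → n → c → f; its vertices are {a, c, e, f, n}.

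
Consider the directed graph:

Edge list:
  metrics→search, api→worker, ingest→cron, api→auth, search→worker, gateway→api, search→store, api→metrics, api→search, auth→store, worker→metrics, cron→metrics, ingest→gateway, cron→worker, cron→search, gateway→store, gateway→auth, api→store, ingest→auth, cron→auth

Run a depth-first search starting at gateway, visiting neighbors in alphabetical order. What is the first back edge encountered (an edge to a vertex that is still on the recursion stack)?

DFS from gateway (visiting neighbors in alphabetical order); mark gray on enter, black on exit:
gateway gray
  api gray
    auth gray
      store gray
      store black
    auth black
    metrics gray
      search gray
        search→store: store black — skip
        worker gray
          worker→metrics: metrics is gray → back edge
First back edge: worker → metrics.

worker→metrics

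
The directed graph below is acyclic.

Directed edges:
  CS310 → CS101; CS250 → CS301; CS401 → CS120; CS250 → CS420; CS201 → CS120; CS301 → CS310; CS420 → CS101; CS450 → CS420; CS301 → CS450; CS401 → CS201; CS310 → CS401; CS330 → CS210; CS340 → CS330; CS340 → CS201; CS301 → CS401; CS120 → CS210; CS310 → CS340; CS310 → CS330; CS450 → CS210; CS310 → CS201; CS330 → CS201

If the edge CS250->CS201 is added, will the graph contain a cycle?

No

Adding CS250→CS201 creates a cycle iff CS201 can already reach CS250.
Explore from CS201: no path reaches CS250. The graph stays acyclic.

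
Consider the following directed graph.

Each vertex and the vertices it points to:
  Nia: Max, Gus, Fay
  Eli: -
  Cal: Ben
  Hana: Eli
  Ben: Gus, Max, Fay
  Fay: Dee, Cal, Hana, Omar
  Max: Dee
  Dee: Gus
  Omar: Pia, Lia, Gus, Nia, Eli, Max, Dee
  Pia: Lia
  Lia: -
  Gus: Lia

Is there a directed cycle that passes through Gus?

No

Gus lies on a cycle iff there is a path from Gus back to itself.
Exploring from Gus, it never reaches itself; equivalently, its strongly connected component is a singleton.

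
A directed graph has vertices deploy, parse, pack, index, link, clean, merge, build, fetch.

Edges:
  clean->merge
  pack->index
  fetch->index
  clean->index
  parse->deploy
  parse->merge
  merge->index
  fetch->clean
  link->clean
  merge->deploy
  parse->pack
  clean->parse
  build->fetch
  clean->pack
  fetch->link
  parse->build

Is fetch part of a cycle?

Yes

fetch is on a cycle iff fetch can reach itself via ≥1 edge.
fetch → clean → parse → build → fetch — yes.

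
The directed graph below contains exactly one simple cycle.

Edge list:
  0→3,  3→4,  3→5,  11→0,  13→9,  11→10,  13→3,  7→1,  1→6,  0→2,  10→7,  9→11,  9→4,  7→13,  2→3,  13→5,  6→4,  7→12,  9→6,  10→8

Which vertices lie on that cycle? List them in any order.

DFS with gray/black marking from 11:
11 gray
  0 gray
    2 gray
      3 gray
        4 gray
        4 black
        5 gray
        5 black
      3 black
    2 black
    0→3: 3 black — skip
  0 black
  10 gray
    8 gray
    8 black
    7 gray
      13 gray
        13→5: 5 black — skip
        9 gray
          9→11: 11 is gray → back edge
Back edge closes the cycle 11 → 10 → 7 → 13 → 9 → 11; its vertices are {7, 9, 10, 11, 13}.

7, 9, 10, 11, 13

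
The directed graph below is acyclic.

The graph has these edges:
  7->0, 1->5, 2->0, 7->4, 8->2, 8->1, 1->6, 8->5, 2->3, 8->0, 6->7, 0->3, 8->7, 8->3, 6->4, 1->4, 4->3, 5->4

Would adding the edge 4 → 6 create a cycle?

Adding 4→6 creates a cycle iff 6 can already reach 4.
Path from 6: 6 → 4.
So 6 → … → 4 → 6 is a cycle.

Yes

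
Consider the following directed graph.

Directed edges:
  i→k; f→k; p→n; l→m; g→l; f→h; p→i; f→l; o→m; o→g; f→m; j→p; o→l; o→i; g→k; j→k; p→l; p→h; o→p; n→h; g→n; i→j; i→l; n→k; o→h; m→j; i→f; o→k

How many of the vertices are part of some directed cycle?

A vertex is on a directed cycle iff it belongs to a strongly connected component of size ≥ 2 (or has a self-loop).
The vertices on cycles are {f, i, j, l, m, p} — 6 in total.

6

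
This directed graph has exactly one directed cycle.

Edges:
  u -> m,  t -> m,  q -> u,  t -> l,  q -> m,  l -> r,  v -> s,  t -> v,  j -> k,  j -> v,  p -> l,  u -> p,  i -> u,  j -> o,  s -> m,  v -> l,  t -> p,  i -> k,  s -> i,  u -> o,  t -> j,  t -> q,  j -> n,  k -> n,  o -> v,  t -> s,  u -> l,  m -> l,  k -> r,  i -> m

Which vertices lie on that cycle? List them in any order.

DFS with gray/black marking from s:
s gray
  m gray
    l gray
      r gray
      r black
    l black
  m black
  i gray
    u gray
      u→m: m black — skip
      p gray
        p→l: l black — skip
      p black
      u→l: l black — skip
      o gray
        v gray
          v→s: s is gray → back edge
Back edge closes the cycle s → i → u → o → v → s; its vertices are {i, o, s, u, v}.

i, o, s, u, v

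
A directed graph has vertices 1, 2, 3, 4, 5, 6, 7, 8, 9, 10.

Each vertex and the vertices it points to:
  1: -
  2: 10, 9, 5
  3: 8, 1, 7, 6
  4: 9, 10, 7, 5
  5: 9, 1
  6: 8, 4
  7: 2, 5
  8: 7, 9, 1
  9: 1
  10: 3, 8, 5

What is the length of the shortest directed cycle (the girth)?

4

For each vertex v, BFS finds the shortest path from v back to v.
The shortest such closed walk is 3 → 7 → 2 → 10 → 3, length 4.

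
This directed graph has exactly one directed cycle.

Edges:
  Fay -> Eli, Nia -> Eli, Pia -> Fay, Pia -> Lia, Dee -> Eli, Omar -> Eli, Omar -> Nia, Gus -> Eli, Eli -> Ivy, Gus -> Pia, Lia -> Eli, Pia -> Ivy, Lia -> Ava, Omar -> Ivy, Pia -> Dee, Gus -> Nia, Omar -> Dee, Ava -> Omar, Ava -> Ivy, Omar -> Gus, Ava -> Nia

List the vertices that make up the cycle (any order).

Ava, Gus, Lia, Pia, Omar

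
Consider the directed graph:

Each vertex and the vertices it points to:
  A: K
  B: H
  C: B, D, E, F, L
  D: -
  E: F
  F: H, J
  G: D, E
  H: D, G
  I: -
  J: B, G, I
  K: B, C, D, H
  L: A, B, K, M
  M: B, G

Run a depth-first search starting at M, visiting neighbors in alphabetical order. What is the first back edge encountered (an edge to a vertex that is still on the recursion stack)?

DFS from M (visiting neighbors in alphabetical order); mark gray on enter, black on exit:
M gray
  B gray
    H gray
      D gray
      D black
      G gray
        G→D: D black — skip
        E gray
          F gray
            F→H: H is gray → back edge
First back edge: F → H.

F->H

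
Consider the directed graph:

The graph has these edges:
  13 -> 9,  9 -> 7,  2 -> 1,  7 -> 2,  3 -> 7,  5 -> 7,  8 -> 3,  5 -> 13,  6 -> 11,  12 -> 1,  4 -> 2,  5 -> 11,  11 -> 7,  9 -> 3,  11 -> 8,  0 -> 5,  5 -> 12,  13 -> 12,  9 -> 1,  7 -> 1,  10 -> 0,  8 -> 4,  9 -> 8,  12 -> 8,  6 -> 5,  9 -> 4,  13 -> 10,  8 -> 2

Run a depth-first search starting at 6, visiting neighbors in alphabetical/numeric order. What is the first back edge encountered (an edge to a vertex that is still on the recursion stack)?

0->5

DFS from 6 (visiting neighbors in alphabetical/numeric order); mark gray on enter, black on exit:
6 gray
  5 gray
    7 gray
      1 gray
      1 black
      2 gray
        2→1: 1 black — skip
      2 black
    7 black
    11 gray
      11→7: 7 black — skip
      8 gray
        8→2: 2 black — skip
        3 gray
          3→7: 7 black — skip
        3 black
        4 gray
          4→2: 2 black — skip
        4 black
      8 black
    11 black
    12 gray
      12→1: 1 black — skip
      12→8: 8 black — skip
    12 black
    13 gray
      9 gray
        9→1: 1 black — skip
        9→3: 3 black — skip
        9→4: 4 black — skip
        9→7: 7 black — skip
        9→8: 8 black — skip
      9 black
      10 gray
        0 gray
          0→5: 5 is gray → back edge
First back edge: 0 → 5.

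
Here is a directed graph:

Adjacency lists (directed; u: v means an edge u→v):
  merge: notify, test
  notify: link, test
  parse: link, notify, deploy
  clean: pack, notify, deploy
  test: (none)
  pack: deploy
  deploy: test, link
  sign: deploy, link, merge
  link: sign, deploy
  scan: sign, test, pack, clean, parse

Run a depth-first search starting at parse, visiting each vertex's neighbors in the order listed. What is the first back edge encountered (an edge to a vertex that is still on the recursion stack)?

deploy->link

DFS from parse (visiting each vertex's neighbors in the order listed); mark gray on enter, black on exit:
parse gray
  link gray
    sign gray
      deploy gray
        test gray
        test black
        deploy→link: link is gray → back edge
First back edge: deploy → link.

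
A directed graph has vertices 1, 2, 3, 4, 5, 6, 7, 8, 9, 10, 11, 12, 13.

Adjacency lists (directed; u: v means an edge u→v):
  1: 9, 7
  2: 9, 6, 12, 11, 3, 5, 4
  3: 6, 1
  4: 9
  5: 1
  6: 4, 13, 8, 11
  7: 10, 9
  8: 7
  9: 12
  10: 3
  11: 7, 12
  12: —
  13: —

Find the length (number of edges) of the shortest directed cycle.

For each vertex v, BFS finds the shortest path from v back to v.
The shortest such closed walk is 3 → 1 → 7 → 10 → 3, length 4.

4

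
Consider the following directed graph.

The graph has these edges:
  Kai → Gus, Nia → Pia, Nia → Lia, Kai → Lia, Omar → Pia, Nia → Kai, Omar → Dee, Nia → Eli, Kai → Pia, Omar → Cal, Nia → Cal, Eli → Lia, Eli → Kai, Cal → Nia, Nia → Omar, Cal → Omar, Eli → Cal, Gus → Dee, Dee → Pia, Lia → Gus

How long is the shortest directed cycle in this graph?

For each vertex v, BFS finds the shortest path from v back to v.
The shortest such closed walk is Cal → Omar → Cal, length 2.

2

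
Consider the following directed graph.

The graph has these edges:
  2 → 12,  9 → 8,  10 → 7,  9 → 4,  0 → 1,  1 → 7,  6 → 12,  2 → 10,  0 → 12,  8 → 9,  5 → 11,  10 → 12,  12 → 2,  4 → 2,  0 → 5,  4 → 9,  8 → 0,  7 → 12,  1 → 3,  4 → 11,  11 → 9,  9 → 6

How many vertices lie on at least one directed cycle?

A vertex is on a directed cycle iff it belongs to a strongly connected component of size ≥ 2 (or has a self-loop).
The vertices on cycles are {0, 2, 4, 5, 7, 8, 9, 10, 11, 12} — 10 in total.

10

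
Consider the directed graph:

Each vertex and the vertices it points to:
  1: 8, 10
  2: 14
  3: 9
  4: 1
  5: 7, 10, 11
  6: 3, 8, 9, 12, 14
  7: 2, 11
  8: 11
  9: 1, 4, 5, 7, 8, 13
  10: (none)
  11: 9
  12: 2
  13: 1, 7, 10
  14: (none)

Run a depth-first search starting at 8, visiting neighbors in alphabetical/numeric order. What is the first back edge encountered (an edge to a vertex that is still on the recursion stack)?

1→8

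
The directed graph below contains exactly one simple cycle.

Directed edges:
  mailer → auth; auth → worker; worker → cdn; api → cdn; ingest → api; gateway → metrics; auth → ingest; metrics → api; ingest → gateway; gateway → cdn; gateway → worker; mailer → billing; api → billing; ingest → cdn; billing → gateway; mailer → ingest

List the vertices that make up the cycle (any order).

api, billing, gateway, metrics

DFS with gray/black marking from api:
api gray
  billing gray
    gateway gray
      worker gray
        cdn gray
        cdn black
      worker black
      gateway→cdn: cdn black — skip
      metrics gray
        metrics→api: api is gray → back edge
Back edge closes the cycle api → billing → gateway → metrics → api; its vertices are {api, billing, gateway, metrics}.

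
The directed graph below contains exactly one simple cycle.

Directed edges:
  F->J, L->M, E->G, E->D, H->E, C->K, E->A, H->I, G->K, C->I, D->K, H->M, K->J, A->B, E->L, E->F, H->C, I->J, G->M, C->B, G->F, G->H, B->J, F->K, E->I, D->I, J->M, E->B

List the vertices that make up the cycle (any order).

E, G, H

DFS with gray/black marking from E:
E gray
  A gray
    B gray
      J gray
        M gray
        M black
      J black
    B black
  A black
  E→B: B black — skip
  I gray
    I→J: J black — skip
  I black
  F gray
    K gray
      K→J: J black — skip
    K black
    F→J: J black — skip
  F black
  D gray
    D→K: K black — skip
    D→I: I black — skip
  D black
  L gray
    L→M: M black — skip
  L black
  G gray
    G→F: F black — skip
    H gray
      H→E: E is gray → back edge
Back edge closes the cycle E → G → H → E; its vertices are {E, G, H}.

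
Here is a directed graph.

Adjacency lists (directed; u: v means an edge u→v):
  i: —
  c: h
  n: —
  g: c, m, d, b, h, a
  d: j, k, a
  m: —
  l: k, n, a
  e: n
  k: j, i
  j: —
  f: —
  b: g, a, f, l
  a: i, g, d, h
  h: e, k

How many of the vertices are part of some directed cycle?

A vertex is on a directed cycle iff it belongs to a strongly connected component of size ≥ 2 (or has a self-loop).
The vertices on cycles are {a, b, d, g, l} — 5 in total.

5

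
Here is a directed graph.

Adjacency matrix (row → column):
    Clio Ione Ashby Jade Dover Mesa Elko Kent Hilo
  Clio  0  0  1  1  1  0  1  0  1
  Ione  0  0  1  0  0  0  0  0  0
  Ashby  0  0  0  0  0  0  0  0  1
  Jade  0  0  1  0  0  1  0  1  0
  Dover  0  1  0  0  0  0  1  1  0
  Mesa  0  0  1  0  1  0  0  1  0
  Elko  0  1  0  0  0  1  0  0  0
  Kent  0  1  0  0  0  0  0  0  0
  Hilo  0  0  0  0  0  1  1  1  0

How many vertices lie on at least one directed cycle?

7

A vertex is on a directed cycle iff it belongs to a strongly connected component of size ≥ 2 (or has a self-loop).
The vertices on cycles are {Elko, Hilo, Ione, Kent, Mesa, Ashby, Dover} — 7 in total.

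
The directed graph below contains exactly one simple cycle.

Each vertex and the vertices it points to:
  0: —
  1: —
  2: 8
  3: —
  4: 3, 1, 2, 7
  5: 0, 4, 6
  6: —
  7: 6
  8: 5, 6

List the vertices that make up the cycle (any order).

DFS with gray/black marking from 5:
5 gray
  0 gray
  0 black
  4 gray
    3 gray
    3 black
    1 gray
    1 black
    2 gray
      8 gray
        8→5: 5 is gray → back edge
Back edge closes the cycle 5 → 4 → 2 → 8 → 5; its vertices are {2, 4, 5, 8}.

2, 4, 5, 8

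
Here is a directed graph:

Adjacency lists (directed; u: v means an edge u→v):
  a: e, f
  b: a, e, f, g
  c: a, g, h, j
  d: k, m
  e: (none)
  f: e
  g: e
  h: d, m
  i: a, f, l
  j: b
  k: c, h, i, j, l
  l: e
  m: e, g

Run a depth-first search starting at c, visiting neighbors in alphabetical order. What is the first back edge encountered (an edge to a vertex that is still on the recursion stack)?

k->c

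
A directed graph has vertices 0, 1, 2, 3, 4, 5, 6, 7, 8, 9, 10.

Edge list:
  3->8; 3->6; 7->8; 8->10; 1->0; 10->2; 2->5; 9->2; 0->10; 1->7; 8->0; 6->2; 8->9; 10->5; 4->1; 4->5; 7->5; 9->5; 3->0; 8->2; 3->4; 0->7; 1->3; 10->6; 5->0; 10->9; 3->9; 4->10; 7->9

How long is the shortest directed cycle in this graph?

3

For each vertex v, BFS finds the shortest path from v back to v.
The shortest such closed walk is 1 → 3 → 4 → 1, length 3.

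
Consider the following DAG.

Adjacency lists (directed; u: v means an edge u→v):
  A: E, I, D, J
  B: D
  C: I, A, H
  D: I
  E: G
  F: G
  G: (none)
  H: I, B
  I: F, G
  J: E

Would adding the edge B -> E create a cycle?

No

Adding B→E creates a cycle iff E can already reach B.
Explore from E: no path reaches B. The graph stays acyclic.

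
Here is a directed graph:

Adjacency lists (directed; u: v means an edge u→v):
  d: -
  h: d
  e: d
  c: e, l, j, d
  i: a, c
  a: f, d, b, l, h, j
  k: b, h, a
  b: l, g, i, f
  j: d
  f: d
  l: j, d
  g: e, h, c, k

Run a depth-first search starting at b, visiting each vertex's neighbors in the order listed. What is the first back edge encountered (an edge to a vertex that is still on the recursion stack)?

k->b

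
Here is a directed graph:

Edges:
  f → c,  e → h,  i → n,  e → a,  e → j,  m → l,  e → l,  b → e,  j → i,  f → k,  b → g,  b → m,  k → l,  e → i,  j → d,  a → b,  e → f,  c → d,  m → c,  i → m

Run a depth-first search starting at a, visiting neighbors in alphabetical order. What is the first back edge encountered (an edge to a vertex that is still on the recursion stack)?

DFS from a (visiting neighbors in alphabetical order); mark gray on enter, black on exit:
a gray
  b gray
    e gray
      e→a: a is gray → back edge
First back edge: e → a.

e->a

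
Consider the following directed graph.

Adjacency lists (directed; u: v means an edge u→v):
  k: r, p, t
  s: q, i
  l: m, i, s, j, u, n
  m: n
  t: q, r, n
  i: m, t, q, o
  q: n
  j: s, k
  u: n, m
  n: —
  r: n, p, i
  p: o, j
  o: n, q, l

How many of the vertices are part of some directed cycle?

9

A vertex is on a directed cycle iff it belongs to a strongly connected component of size ≥ 2 (or has a self-loop).
The vertices on cycles are {i, j, k, l, o, p, r, s, t} — 9 in total.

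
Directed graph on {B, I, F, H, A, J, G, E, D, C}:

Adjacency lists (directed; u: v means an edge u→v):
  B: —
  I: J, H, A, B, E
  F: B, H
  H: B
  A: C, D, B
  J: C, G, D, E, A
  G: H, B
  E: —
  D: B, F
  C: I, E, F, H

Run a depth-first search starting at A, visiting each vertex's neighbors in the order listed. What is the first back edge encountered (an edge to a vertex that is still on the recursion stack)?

J->C

DFS from A (visiting each vertex's neighbors in the order listed); mark gray on enter, black on exit:
A gray
  C gray
    I gray
      J gray
        J→C: C is gray → back edge
First back edge: J → C.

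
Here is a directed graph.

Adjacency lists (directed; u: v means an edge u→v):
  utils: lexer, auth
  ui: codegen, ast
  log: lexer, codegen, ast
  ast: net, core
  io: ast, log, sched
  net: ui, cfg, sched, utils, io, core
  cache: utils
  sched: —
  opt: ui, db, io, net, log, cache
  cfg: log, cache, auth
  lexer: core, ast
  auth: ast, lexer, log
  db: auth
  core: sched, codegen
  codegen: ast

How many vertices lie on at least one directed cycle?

A vertex is on a directed cycle iff it belongs to a strongly connected component of size ≥ 2 (or has a self-loop).
The vertices on cycles are {io, ui, ast, cfg, log, net, auth, core, cache, lexer, utils, codegen} — 12 in total.

12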